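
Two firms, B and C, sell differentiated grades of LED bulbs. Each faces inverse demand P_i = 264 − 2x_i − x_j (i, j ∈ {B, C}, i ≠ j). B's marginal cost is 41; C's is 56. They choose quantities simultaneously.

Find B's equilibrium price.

Firm B's profit: π = x_B(264 − 2x_B − x_C) − 41x_B.
∂π/∂x_B = 223 − 4x_B − x_C = 0 ⇒ x_B = 55.75 − 0.25x_C.
Similarly x_C = 52 − 0.25x_B.
Solving the two reaction functions simultaneously: (1 − (−0.25)(−0.25))x_B = 55.75 − 0.25·52, so 0.9375x_B = 42.75 and x_B = 45.6.
Then x_C = 52 − 0.25·45.6 = 40.6.
P_B = 264 − 2·45.6 − 40.6 = 132.2.

132.2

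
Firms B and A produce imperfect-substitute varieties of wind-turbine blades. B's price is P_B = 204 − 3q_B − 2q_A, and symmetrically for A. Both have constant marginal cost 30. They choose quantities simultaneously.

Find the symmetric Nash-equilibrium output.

Firm B's profit: π = q_B(204 − 3q_B − 2q_A) − 30q_B.
∂π/∂q_B = 174 − 6q_B − 2q_A = 0 ⇒ q_B = 29 − (1/3)q_A.
By symmetry q_A = q_B; substituting into the reaction function, (4/3)q_B = 29 and q_B = 21.75.

21.75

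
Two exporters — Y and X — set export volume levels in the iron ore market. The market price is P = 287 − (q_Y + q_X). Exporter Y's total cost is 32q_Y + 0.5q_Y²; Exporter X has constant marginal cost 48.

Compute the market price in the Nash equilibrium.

140.4

Exporter Y's profit: π = q_Y(287 − (q_Y + q_X)) − 32q_Y − 0.5q_Y².
∂π/∂q_Y = 255 − 3q_Y − q_X = 0, so q_Y = 85 − (1/3)q_X.
For X: ∂π/∂q_X = 239 − 2q_X − q_Y = 0 ⇒ q_X = 119.5 − 0.5q_Y.
Plugging q_X into Y's best response: q_Y = 85 − (1/3)(119.5 − 0.5q_Y) ⇒ (5/6)q_Y = 271/6, so q_Y = 54.2.
Then q_X = 119.5 − 0.5·54.2 = 92.4.
Equilibrium price: P = 287 − 146.6 = 140.4.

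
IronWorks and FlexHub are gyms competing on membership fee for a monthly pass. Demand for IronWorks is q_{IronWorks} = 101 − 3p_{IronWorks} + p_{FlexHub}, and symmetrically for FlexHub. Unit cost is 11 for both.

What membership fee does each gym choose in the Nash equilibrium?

IronWorks's profit: π = (p_{IronWorks} − 11)(101 − 3p_{IronWorks} + p_{FlexHub}).
∂π/∂p_{IronWorks} = 134 − 6p_{IronWorks} + p_{FlexHub} = 0 ⇒ p_{IronWorks} = 67/3 + (1/6)p_{FlexHub}.
By symmetry p_{FlexHub} = p_{IronWorks}; substituting into the reaction function, (5/6)p_{IronWorks} = 67/3 and p_{IronWorks} = 26.8.

26.8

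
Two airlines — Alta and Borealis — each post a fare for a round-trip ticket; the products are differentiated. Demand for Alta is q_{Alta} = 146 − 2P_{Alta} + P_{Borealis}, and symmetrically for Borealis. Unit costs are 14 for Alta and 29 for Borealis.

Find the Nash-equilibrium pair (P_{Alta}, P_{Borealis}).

Alta's profit: π = (P_{Alta} − 14)(146 − 2P_{Alta} + P_{Borealis}).
∂π/∂P_{Alta} = 174 − 4P_{Alta} + P_{Borealis} = 0 ⇒ P_{Alta} = 43.5 + 0.25P_{Borealis}.
Similarly P_{Borealis} = 51 + 0.25P_{Alta}.
Substituting the second reaction function into the first: P_{Alta} = 43.5 + 0.25(51 + 0.25P_{Alta}), which gives 0.9375P_{Alta} = 56.25 ⇒ P_{Alta} = 60.
Then P_{Borealis} = 51 + 0.25·60 = 66.

60, 66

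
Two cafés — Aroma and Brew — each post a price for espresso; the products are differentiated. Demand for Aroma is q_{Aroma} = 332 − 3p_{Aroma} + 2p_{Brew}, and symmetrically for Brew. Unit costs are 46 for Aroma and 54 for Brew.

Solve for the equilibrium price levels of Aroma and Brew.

Aroma's profit: π = (p_{Aroma} − 46)(332 − 3p_{Aroma} + 2p_{Brew}).
∂π/∂p_{Aroma} = 470 − 6p_{Aroma} + 2p_{Brew} = 0 ⇒ p_{Aroma} = 235/3 + (1/3)p_{Brew}.
Similarly p_{Brew} = 247/3 + (1/3)p_{Aroma}.
Solving the two reaction functions simultaneously: (1 − (1/3)(1/3))p_{Aroma} = 235/3 + (1/3)·(247/3), so (8/9)p_{Aroma} = 952/9 and p_{Aroma} = 119.
Then p_{Brew} = 247/3 + (1/3)·119 = 122.

119, 122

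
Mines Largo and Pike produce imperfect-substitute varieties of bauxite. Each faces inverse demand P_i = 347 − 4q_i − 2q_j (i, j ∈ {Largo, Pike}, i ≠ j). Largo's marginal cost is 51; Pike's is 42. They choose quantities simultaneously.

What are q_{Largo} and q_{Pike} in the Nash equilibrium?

29.3, 30.8

Mine Largo's profit: π = q_{Largo}(347 − 4q_{Largo} − 2q_{Pike}) − 51q_{Largo}.
∂π/∂q_{Largo} = 296 − 8q_{Largo} − 2q_{Pike} = 0 ⇒ q_{Largo} = 37 − 0.25q_{Pike}.
Similarly q_{Pike} = 38.125 − 0.25q_{Largo}.
Plugging q_{Pike} into Largo's best response: q_{Largo} = 37 − 0.25(38.125 − 0.25q_{Largo}) ⇒ 0.9375q_{Largo} = 879/32, so q_{Largo} = 29.3.
Then q_{Pike} = 38.125 − 0.25·29.3 = 30.8.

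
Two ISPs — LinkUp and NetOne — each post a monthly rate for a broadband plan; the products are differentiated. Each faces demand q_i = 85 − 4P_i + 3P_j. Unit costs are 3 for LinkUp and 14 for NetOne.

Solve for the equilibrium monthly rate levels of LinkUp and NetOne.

21.8, 25.8

LinkUp's profit: π = (P_{LinkUp} − 3)(85 − 4P_{LinkUp} + 3P_{NetOne}).
∂π/∂P_{LinkUp} = 97 − 8P_{LinkUp} + 3P_{NetOne} = 0 ⇒ P_{LinkUp} = 12.125 + 0.375P_{NetOne}.
Similarly P_{NetOne} = 17.625 + 0.375P_{LinkUp}.
Solving the two reaction functions simultaneously: (1 − (0.375)(0.375))P_{LinkUp} = 12.125 + 0.375·17.625, so (55/64)P_{LinkUp} = 1199/64 and P_{LinkUp} = 21.8.
Then P_{NetOne} = 17.625 + 0.375·21.8 = 25.8.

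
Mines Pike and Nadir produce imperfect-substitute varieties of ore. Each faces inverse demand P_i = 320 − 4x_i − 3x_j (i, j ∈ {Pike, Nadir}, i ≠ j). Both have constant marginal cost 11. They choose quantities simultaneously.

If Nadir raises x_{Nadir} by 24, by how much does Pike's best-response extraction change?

Mine Pike's profit: π = x_{Pike}(320 − 4x_{Pike} − 3x_{Nadir}) − 11x_{Pike}.
∂π/∂x_{Pike} = 309 − 8x_{Pike} − 3x_{Nadir} = 0 ⇒ x_{Pike} = 38.625 − 0.375x_{Nadir}.
The reaction-function slope is −0.375, so a 24-unit rise in x_{Nadir} moves x_{Pike} by −0.375 × 24 = −9. Pike's best response falls — the actions are strategic substitutes.

-9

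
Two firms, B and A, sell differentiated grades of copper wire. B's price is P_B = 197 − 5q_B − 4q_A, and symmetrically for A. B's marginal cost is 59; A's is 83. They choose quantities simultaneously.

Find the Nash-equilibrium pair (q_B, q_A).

Firm B's profit: π = q_B(197 − 5q_B − 4q_A) − 59q_B.
∂π/∂q_B = 138 − 10q_B − 4q_A = 0 ⇒ q_B = 13.8 − 0.4q_A.
Similarly q_A = 11.4 − 0.4q_B.
Substituting the second reaction function into the first: q_B = 13.8 − 0.4(11.4 − 0.4q_B), which gives 0.84q_B = 9.24 ⇒ q_B = 11.
Then q_A = 11.4 − 0.4·11 = 7.

11, 7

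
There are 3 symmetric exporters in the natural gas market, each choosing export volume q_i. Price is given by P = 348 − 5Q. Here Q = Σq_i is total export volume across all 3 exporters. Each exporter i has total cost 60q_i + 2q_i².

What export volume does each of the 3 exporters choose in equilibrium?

A representative exporter's profit is π_i = q_i(348 − 5Q) − 60q_i − 2q_i², with Q = q_i + Σ_{j≠i} q_j.
First-order condition: 288 − 14q_i − 5Σ_{j≠i} q_j = 0.
In a symmetric equilibrium every exporter chooses the same q, so Σ_{j≠i} q_j = 2q. The condition becomes 288 − 24q = 0, giving q = 288/24 = 12.

12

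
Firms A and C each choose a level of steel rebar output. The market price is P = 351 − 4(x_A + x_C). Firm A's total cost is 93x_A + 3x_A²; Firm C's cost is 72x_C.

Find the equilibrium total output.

39.8125

Firm A's profit: π = x_A(351 − 4(x_A + x_C)) − 93x_A − 3x_A².
∂π/∂x_A = 258 − 14x_A − 4x_C = 0, so x_A = 129/7 − (2/7)x_C.
For C: ∂π/∂x_C = 279 − 8x_C − 4x_A = 0 ⇒ x_C = 34.875 − 0.5x_A.
Solving the two reaction functions simultaneously: (1 − (−2/7)(−0.5))x_A = 129/7 − (2/7)·34.875, so (6/7)x_A = 237/28 and x_A = 9.875.
Then x_C = 34.875 − 0.5·9.875 = 29.9375.
Total output: 9.875 + 29.9375 = 39.8125.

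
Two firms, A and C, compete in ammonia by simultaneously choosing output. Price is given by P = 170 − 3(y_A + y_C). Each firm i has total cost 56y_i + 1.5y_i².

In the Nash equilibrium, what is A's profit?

406.125

Firm A's profit: π = y_A(170 − 3(y_A + y_C)) − 56y_A − 1.5y_A².
∂π/∂y_A = 114 − 9y_A − 3y_C = 0, so y_A = 38/3 − (1/3)y_C.
Setting y_A = y_C in the reaction function: y_A = 38/3 − (1/3)y_A, so y_A = (38/3) / (4/3) = 9.5.
Price P = 170 − 3·19 = 113.
A's profit: (113 − 56)·9.5 − 1.5(9.5)² = 406.125.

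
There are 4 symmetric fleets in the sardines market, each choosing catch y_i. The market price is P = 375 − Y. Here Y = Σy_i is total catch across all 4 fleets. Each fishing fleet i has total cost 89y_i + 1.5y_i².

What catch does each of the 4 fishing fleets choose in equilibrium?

35.75

A representative fishing fleet's profit is π_i = y_i(375 − Y) − 89y_i − 1.5y_i², with Y = y_i + Σ_{j≠i} y_j.
First-order condition: 286 − 5y_i − Σ_{j≠i} y_j = 0.
Imposing symmetry (y_j = y for all j) turns Σ_{j≠i} y_j into 3y, so 286 = 8y and y = 35.75.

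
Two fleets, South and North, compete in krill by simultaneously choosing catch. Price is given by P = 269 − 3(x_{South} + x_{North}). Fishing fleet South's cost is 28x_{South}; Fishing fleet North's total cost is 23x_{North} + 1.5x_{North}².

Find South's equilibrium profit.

3033.72

Fishing fleet South's profit: π = x_{South}(269 − 3(x_{South} + x_{North})) − 28x_{South}.
∂π/∂x_{South} = 241 − 6x_{South} − 3x_{North} = 0, so x_{South} = 241/6 − 0.5x_{North}.
For North: ∂π/∂x_{North} = 246 − 9x_{North} − 3x_{South} = 0 ⇒ x_{North} = 82/3 − (1/3)x_{South}.
Plugging x_{North} into South's best response: x_{South} = 241/6 − 0.5(82/3 − (1/3)x_{South}) ⇒ (5/6)x_{South} = 26.5, so x_{South} = 31.8.
Then x_{North} = 82/3 − (1/3)·31.8 = 251/15.
Price P = 269 − 3·(728/15) = 123.4.
South's profit: (123.4 − 28)·31.8 = 3033.72.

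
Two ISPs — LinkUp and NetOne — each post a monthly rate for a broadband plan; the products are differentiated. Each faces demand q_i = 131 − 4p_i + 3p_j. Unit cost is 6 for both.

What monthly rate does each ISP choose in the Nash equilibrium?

31

LinkUp's profit: π = (p_{LinkUp} − 6)(131 − 4p_{LinkUp} + 3p_{NetOne}).
∂π/∂p_{LinkUp} = 155 − 8p_{LinkUp} + 3p_{NetOne} = 0 ⇒ p_{LinkUp} = 19.375 + 0.375p_{NetOne}.
Setting p_{LinkUp} = p_{NetOne} in the reaction function: p_{LinkUp} = 19.375 + 0.375p_{LinkUp}, so p_{LinkUp} = 19.375 / 0.625 = 31.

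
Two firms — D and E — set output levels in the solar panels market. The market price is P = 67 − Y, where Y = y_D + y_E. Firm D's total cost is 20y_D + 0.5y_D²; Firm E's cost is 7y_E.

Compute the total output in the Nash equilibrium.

Firm D's profit: π = y_D(67 − (y_D + y_E)) − 20y_D − 0.5y_D².
∂π/∂y_D = 47 − 3y_D − y_E = 0, so y_D = 47/3 − (1/3)y_E.
For E: ∂π/∂y_E = 60 − 2y_E − y_D = 0 ⇒ y_E = 30 − 0.5y_D.
Substituting the second reaction function into the first: y_D = 47/3 − (1/3)(30 − 0.5y_D), which gives (5/6)y_D = 17/3 ⇒ y_D = 6.8.
Then y_E = 30 − 0.5·6.8 = 26.6.
Total output: 6.8 + 26.6 = 33.4.

33.4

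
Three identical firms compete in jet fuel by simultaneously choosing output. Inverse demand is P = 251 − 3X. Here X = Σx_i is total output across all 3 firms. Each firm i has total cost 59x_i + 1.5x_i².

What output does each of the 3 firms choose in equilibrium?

A representative firm's profit is π_i = x_i(251 − 3X) − 59x_i − 1.5x_i², with X = x_i + Σ_{j≠i} x_j.
First-order condition: 192 − 9x_i − 3Σ_{j≠i} x_j = 0.
In a symmetric equilibrium every firm chooses the same x, so Σ_{j≠i} x_j = 2x. The condition becomes 192 − 15x = 0, giving x = 192/15 = 12.8.

12.8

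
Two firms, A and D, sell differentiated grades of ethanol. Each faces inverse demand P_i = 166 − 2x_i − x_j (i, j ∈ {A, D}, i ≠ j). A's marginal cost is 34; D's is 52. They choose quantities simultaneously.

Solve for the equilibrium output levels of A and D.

27.6, 21.6

Firm A's profit: π = x_A(166 − 2x_A − x_D) − 34x_A.
∂π/∂x_A = 132 − 4x_A − x_D = 0 ⇒ x_A = 33 − 0.25x_D.
Similarly x_D = 28.5 − 0.25x_A.
Solving the two reaction functions simultaneously: (1 − (−0.25)(−0.25))x_A = 33 − 0.25·28.5, so 0.9375x_A = 25.875 and x_A = 27.6.
Then x_D = 28.5 − 0.25·27.6 = 21.6.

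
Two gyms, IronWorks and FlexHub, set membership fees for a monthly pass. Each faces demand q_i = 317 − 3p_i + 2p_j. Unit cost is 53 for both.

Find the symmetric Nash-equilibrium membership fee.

IronWorks's profit: π = (p_{IronWorks} − 53)(317 − 3p_{IronWorks} + 2p_{FlexHub}).
∂π/∂p_{IronWorks} = 476 − 6p_{IronWorks} + 2p_{FlexHub} = 0 ⇒ p_{IronWorks} = 238/3 + (1/3)p_{FlexHub}.
Setting p_{IronWorks} = p_{FlexHub} in the reaction function: p_{IronWorks} = 238/3 + (1/3)p_{IronWorks}, so p_{IronWorks} = (238/3) / (2/3) = 119.

119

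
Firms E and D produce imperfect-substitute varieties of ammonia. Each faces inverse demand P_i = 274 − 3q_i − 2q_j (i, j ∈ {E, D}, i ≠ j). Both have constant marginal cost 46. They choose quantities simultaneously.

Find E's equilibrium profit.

2436.75

Firm E's profit: π = q_E(274 − 3q_E − 2q_D) − 46q_E.
∂π/∂q_E = 228 − 6q_E − 2q_D = 0 ⇒ q_E = 38 − (1/3)q_D.
Setting q_E = q_D in the reaction function: q_E = 38 − (1/3)q_E, so q_E = 38 / (4/3) = 28.5.
P_E = 274 − 3·28.5 − 2·28.5 = 131.5.
Profit = (131.5 − 46)·28.5 = 2436.75.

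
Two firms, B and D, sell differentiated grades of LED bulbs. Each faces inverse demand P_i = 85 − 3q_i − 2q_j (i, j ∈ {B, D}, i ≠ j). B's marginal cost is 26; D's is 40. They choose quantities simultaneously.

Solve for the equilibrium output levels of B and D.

Firm B's profit: π = q_B(85 − 3q_B − 2q_D) − 26q_B.
∂π/∂q_B = 59 − 6q_B − 2q_D = 0 ⇒ q_B = 59/6 − (1/3)q_D.
Similarly q_D = 7.5 − (1/3)q_B.
Substituting the second reaction function into the first: q_B = 59/6 − (1/3)(7.5 − (1/3)q_B), which gives (8/9)q_B = 22/3 ⇒ q_B = 8.25.
Then q_D = 7.5 − (1/3)·8.25 = 4.75.

8.25, 4.75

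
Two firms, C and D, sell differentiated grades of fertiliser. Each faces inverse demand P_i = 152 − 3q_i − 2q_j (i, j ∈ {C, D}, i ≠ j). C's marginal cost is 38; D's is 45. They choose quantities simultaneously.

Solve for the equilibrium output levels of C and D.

Firm C's profit: π = q_C(152 − 3q_C − 2q_D) − 38q_C.
∂π/∂q_C = 114 − 6q_C − 2q_D = 0 ⇒ q_C = 19 − (1/3)q_D.
Similarly q_D = 107/6 − (1/3)q_C.
Solving the two reaction functions simultaneously: (1 − (−1/3)(−1/3))q_C = 19 − (1/3)·(107/6), so (8/9)q_C = 235/18 and q_C = 14.6875.
Then q_D = 107/6 − (1/3)·14.6875 = 12.9375.

14.6875, 12.9375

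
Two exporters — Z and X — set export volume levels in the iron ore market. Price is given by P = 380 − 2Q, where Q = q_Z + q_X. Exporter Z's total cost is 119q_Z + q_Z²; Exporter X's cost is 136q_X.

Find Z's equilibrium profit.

Exporter Z's profit: π = q_Z(380 − 2(q_Z + q_X)) − 119q_Z − q_Z².
∂π/∂q_Z = 261 − 6q_Z − 2q_X = 0, so q_Z = 43.5 − (1/3)q_X.
For X: ∂π/∂q_X = 244 − 4q_X − 2q_Z = 0 ⇒ q_X = 61 − 0.5q_Z.
Substituting the second reaction function into the first: q_Z = 43.5 − (1/3)(61 − 0.5q_Z), which gives (5/6)q_Z = 139/6 ⇒ q_Z = 27.8.
Then q_X = 61 − 0.5·27.8 = 47.1.
Price P = 380 − 2·74.9 = 230.2.
Z's profit: (230.2 − 119)·27.8 − (27.8)² = 2318.52.

2318.52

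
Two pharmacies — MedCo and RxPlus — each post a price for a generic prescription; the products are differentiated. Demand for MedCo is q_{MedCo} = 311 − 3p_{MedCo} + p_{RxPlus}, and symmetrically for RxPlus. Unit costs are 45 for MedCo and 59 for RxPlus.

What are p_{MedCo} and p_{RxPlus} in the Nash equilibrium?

MedCo's profit: π = (p_{MedCo} − 45)(311 − 3p_{MedCo} + p_{RxPlus}).
∂π/∂p_{MedCo} = 446 − 6p_{MedCo} + p_{RxPlus} = 0 ⇒ p_{MedCo} = 223/3 + (1/6)p_{RxPlus}.
Similarly p_{RxPlus} = 244/3 + (1/6)p_{MedCo}.
Solving the two reaction functions simultaneously: (1 − (1/6)(1/6))p_{MedCo} = 223/3 + (1/6)·(244/3), so (35/36)p_{MedCo} = 791/9 and p_{MedCo} = 90.4.
Then p_{RxPlus} = 244/3 + (1/6)·90.4 = 96.4.

90.4, 96.4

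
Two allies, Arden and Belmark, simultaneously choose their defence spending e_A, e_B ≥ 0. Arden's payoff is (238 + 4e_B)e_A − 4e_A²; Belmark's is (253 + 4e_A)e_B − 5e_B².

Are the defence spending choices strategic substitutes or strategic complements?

strategic complements

Expanding Arden's payoff: 238e_A + 4e_Be_A − 4e_A².
∂π/∂e_A = 238 + 4e_B − 8e_A = 0, so e_A = 29.75 + 0.5e_B.
The best-response slope de_A/de_B = 0.5 > 0: the reaction function is upward-sloping, so the choices are strategic complements.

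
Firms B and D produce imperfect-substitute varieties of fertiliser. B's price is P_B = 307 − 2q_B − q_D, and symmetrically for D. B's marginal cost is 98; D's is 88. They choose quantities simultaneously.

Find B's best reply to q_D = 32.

Firm B's profit: π = q_B(307 − 2q_B − q_D) − 98q_B.
∂π/∂q_B = 209 − 4q_B − q_D = 0 ⇒ q_B = 52.25 − 0.25q_D.
At q_D = 32: q_B = 52.25 − 0.25·32 = 44.25.

44.25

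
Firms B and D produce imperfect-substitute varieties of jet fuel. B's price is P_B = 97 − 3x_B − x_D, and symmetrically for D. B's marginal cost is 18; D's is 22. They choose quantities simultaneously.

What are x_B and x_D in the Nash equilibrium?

11.4, 10.6

Firm B's profit: π = x_B(97 − 3x_B − x_D) − 18x_B.
∂π/∂x_B = 79 − 6x_B − x_D = 0 ⇒ x_B = 79/6 − (1/6)x_D.
Similarly x_D = 12.5 − (1/6)x_B.
Plugging x_D into B's best response: x_B = 79/6 − (1/6)(12.5 − (1/6)x_B) ⇒ (35/36)x_B = 133/12, so x_B = 11.4.
Then x_D = 12.5 − (1/6)·11.4 = 10.6.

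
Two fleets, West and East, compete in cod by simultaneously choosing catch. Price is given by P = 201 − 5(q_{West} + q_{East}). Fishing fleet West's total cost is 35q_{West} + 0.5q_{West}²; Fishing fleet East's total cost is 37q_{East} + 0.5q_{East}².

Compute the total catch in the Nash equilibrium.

20.625

Fishing fleet West's profit: π = q_{West}(201 − 5(q_{West} + q_{East})) − 35q_{West} − 0.5q_{West}².
∂π/∂q_{West} = 166 − 11q_{West} − 5q_{East} = 0, so q_{West} = 166/11 − (5/11)q_{East}.
By the same steps for East: q_{East} = 164/11 − (5/11)q_{West}.
Plugging q_{East} into West's best response: q_{West} = 166/11 − (5/11)(164/11 − (5/11)q_{West}) ⇒ (96/121)q_{West} = 1006/121, so q_{West} = 503/48.
Then q_{East} = 164/11 − (5/11)·(503/48) = 487/48.
Total catch: 503/48 + 487/48 = 20.625.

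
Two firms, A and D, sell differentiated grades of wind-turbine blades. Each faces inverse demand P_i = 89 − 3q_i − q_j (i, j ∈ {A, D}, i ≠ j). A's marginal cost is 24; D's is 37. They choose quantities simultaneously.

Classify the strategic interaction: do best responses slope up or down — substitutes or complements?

strategic substitutes

Firm A's profit: π = q_A(89 − 3q_A − q_D) − 24q_A.
∂π/∂q_A = 65 − 6q_A − q_D = 0 ⇒ q_A = 65/6 − (1/6)q_D.
The best-response slope dq_A/dq_D = −1/6 < 0: the reaction function is downward-sloping, so the choices are strategic substitutes.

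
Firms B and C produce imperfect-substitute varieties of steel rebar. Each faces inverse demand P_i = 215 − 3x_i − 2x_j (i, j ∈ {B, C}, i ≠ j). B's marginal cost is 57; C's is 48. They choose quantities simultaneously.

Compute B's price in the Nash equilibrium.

114.5625

Firm B's profit: π = x_B(215 − 3x_B − 2x_C) − 57x_B.
∂π/∂x_B = 158 − 6x_B − 2x_C = 0 ⇒ x_B = 79/3 − (1/3)x_C.
Similarly x_C = 167/6 − (1/3)x_B.
Solving the two reaction functions simultaneously: (1 − (−1/3)(−1/3))x_B = 79/3 − (1/3)·(167/6), so (8/9)x_B = 307/18 and x_B = 19.1875.
Then x_C = 167/6 − (1/3)·19.1875 = 21.4375.
P_B = 215 − 3·19.1875 − 2·21.4375 = 114.5625.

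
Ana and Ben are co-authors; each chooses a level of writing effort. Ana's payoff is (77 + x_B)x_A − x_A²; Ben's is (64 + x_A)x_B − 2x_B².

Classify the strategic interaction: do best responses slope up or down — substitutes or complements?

strategic complements

Expanding Ana's payoff: 77x_A + x_Bx_A − x_A².
∂π/∂x_A = 77 + x_B − 2x_A = 0, so x_A = 38.5 + 0.5x_B.
The best-response slope dx_A/dx_B = 0.5 > 0: the reaction function is upward-sloping, so the choices are strategic complements.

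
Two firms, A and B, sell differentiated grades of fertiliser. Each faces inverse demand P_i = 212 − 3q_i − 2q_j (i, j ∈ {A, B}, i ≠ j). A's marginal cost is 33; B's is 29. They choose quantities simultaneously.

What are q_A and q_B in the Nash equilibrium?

Firm A's profit: π = q_A(212 − 3q_A − 2q_B) − 33q_A.
∂π/∂q_A = 179 − 6q_A − 2q_B = 0 ⇒ q_A = 179/6 − (1/3)q_B.
Similarly q_B = 30.5 − (1/3)q_A.
Substituting the second reaction function into the first: q_A = 179/6 − (1/3)(30.5 − (1/3)q_A), which gives (8/9)q_A = 59/3 ⇒ q_A = 22.125.
Then q_B = 30.5 − (1/3)·22.125 = 23.125.

22.125, 23.125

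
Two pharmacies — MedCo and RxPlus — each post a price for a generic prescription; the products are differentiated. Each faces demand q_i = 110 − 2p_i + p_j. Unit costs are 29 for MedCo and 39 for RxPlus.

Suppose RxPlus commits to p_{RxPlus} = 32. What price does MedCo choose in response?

50

MedCo's profit: π = (p_{MedCo} − 29)(110 − 2p_{MedCo} + p_{RxPlus}).
∂π/∂p_{MedCo} = 168 − 4p_{MedCo} + p_{RxPlus} = 0 ⇒ p_{MedCo} = 42 + 0.25p_{RxPlus}.
At p_{RxPlus} = 32: p_{MedCo} = 42 + 0.25·32 = 50.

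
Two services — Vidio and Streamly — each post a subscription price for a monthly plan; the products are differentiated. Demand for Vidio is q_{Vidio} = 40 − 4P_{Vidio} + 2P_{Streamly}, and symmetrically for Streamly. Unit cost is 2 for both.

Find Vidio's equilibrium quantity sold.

Vidio's profit: π = (P_{Vidio} − 2)(40 − 4P_{Vidio} + 2P_{Streamly}).
∂π/∂P_{Vidio} = 48 − 8P_{Vidio} + 2P_{Streamly} = 0 ⇒ P_{Vidio} = 6 + 0.25P_{Streamly}.
By symmetry P_{Streamly} = P_{Vidio}; substituting into the reaction function, 0.75P_{Vidio} = 6 and P_{Vidio} = 8.
q_{Vidio} = 40 − 4·8 + 2·8 = 24.

24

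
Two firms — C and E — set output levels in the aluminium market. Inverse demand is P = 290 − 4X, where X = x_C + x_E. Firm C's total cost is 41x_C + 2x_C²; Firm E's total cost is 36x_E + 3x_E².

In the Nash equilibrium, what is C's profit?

Firm C's profit: π = x_C(290 − 4(x_C + x_E)) − 41x_C − 2x_C².
∂π/∂x_C = 249 − 12x_C − 4x_E = 0, so x_C = 20.75 − (1/3)x_E.
For E: ∂π/∂x_E = 254 − 14x_E − 4x_C = 0 ⇒ x_E = 127/7 − (2/7)x_C.
Plugging x_E into C's best response: x_C = 20.75 − (1/3)(127/7 − (2/7)x_C) ⇒ (19/21)x_C = 1235/84, so x_C = 16.25.
Then x_E = 127/7 − (2/7)·16.25 = 13.5.
Price P = 290 − 4·29.75 = 171.
C's profit: (171 − 41)·16.25 − 2(16.25)² = 1584.375.

1584.375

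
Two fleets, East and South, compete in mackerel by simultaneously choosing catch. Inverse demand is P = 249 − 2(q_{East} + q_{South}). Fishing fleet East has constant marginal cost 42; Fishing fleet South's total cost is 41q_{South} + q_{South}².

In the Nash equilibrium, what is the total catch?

62.2

Fishing fleet East's profit: π = q_{East}(249 − 2(q_{East} + q_{South})) − 42q_{East}.
∂π/∂q_{East} = 207 − 4q_{East} − 2q_{South} = 0, so q_{East} = 51.75 − 0.5q_{South}.
For South: ∂π/∂q_{South} = 208 − 6q_{South} − 2q_{East} = 0 ⇒ q_{South} = 104/3 − (1/3)q_{East}.
Plugging q_{South} into East's best response: q_{East} = 51.75 − 0.5(104/3 − (1/3)q_{East}) ⇒ (5/6)q_{East} = 413/12, so q_{East} = 41.3.
Then q_{South} = 104/3 − (1/3)·41.3 = 20.9.
Total catch: 41.3 + 20.9 = 62.2.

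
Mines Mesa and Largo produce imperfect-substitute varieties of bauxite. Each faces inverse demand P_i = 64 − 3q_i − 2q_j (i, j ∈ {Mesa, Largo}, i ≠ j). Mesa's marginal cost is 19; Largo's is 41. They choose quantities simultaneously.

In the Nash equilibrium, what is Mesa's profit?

147

Mine Mesa's profit: π = q_{Mesa}(64 − 3q_{Mesa} − 2q_{Largo}) − 19q_{Mesa}.
∂π/∂q_{Mesa} = 45 − 6q_{Mesa} − 2q_{Largo} = 0 ⇒ q_{Mesa} = 7.5 − (1/3)q_{Largo}.
Similarly q_{Largo} = 23/6 − (1/3)q_{Mesa}.
Solving the two reaction functions simultaneously: (1 − (−1/3)(−1/3))q_{Mesa} = 7.5 − (1/3)·(23/6), so (8/9)q_{Mesa} = 56/9 and q_{Mesa} = 7.
Then q_{Largo} = 23/6 − (1/3)·7 = 1.5.
P_{Mesa} = 64 − 3·7 − 2·1.5 = 40.
Profit = (40 − 19)·7 = 147.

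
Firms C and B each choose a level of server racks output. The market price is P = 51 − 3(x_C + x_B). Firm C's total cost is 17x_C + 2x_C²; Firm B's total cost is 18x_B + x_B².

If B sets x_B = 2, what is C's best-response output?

Firm C's profit: π = x_C(51 − 3(x_C + x_B)) − 17x_C − 2x_C².
∂π/∂x_C = 34 − 10x_C − 3x_B = 0, so x_C = 3.4 − 0.3x_B.
At x_B = 2: x_C = 3.4 − 0.3·2 = 2.8.

2.8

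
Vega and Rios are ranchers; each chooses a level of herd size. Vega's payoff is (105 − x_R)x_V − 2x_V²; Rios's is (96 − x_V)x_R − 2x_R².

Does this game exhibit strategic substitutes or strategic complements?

Expanding Vega's payoff: 105x_V − x_Rx_V − 2x_V².
∂π/∂x_V = 105 − x_R − 4x_V = 0, so x_V = 26.25 − 0.25x_R.
The best-response slope dx_V/dx_R = −0.25 < 0: the reaction function is downward-sloping, so the choices are strategic substitutes.

strategic substitutes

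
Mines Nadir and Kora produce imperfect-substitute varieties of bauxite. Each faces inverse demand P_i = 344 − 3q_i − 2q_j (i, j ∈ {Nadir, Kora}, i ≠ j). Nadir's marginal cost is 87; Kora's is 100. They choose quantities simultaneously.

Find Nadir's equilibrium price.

185.8125

Mine Nadir's profit: π = q_{Nadir}(344 − 3q_{Nadir} − 2q_{Kora}) − 87q_{Nadir}.
∂π/∂q_{Nadir} = 257 − 6q_{Nadir} − 2q_{Kora} = 0 ⇒ q_{Nadir} = 257/6 − (1/3)q_{Kora}.
Similarly q_{Kora} = 122/3 − (1/3)q_{Nadir}.
Substituting the second reaction function into the first: q_{Nadir} = 257/6 − (1/3)(122/3 − (1/3)q_{Nadir}), which gives (8/9)q_{Nadir} = 527/18 ⇒ q_{Nadir} = 32.9375.
Then q_{Kora} = 122/3 − (1/3)·32.9375 = 29.6875.
P_{Nadir} = 344 − 3·32.9375 − 2·29.6875 = 185.8125.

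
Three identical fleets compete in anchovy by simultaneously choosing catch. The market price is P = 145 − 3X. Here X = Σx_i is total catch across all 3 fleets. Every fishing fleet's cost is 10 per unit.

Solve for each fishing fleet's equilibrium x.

11.25

A representative fishing fleet's profit is π_i = x_i(145 − 3X) − 10x_i, with X = x_i + Σ_{j≠i} x_j.
First-order condition: 135 − 6x_i − 3Σ_{j≠i} x_j = 0.
With identical fishing fleets, set every x_j = x: then 135 − 6x − 6x = 0, i.e. x = 135/12 = 11.25.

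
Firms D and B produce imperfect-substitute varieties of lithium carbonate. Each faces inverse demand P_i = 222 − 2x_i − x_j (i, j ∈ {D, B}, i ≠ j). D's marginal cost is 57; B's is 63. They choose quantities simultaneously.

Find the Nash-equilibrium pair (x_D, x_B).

Firm D's profit: π = x_D(222 − 2x_D − x_B) − 57x_D.
∂π/∂x_D = 165 − 4x_D − x_B = 0 ⇒ x_D = 41.25 − 0.25x_B.
Similarly x_B = 39.75 − 0.25x_D.
Solving the two reaction functions simultaneously: (1 − (−0.25)(−0.25))x_D = 41.25 − 0.25·39.75, so 0.9375x_D = 31.3125 and x_D = 33.4.
Then x_B = 39.75 − 0.25·33.4 = 31.4.

33.4, 31.4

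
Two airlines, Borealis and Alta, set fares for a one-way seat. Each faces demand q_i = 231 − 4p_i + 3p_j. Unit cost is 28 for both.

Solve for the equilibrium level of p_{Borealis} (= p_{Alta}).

68.6

Borealis's profit: π = (p_{Borealis} − 28)(231 − 4p_{Borealis} + 3p_{Alta}).
∂π/∂p_{Borealis} = 343 − 8p_{Borealis} + 3p_{Alta} = 0 ⇒ p_{Borealis} = 42.875 + 0.375p_{Alta}.
The game is symmetric, so in equilibrium p_{Alta} = p_{Borealis}: the reaction function gives 0.625p_{Borealis} = 42.875, hence p_{Borealis} = 68.6.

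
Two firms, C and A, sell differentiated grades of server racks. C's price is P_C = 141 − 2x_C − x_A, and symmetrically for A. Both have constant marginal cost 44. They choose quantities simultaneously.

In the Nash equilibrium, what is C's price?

Firm C's profit: π = x_C(141 − 2x_C − x_A) − 44x_C.
∂π/∂x_C = 97 − 4x_C − x_A = 0 ⇒ x_C = 24.25 − 0.25x_A.
Setting x_C = x_A in the reaction function: x_C = 24.25 − 0.25x_C, so x_C = 24.25 / 1.25 = 19.4.
P_C = 141 − 2·19.4 − 19.4 = 82.8.

82.8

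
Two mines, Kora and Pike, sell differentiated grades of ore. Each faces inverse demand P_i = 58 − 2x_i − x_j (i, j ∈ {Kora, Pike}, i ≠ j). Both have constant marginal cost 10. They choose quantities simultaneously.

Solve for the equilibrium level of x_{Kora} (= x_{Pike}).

9.6

Mine Kora's profit: π = x_{Kora}(58 − 2x_{Kora} − x_{Pike}) − 10x_{Kora}.
∂π/∂x_{Kora} = 48 − 4x_{Kora} − x_{Pike} = 0 ⇒ x_{Kora} = 12 − 0.25x_{Pike}.
The game is symmetric, so in equilibrium x_{Pike} = x_{Kora}: the reaction function gives 1.25x_{Kora} = 12, hence x_{Kora} = 9.6.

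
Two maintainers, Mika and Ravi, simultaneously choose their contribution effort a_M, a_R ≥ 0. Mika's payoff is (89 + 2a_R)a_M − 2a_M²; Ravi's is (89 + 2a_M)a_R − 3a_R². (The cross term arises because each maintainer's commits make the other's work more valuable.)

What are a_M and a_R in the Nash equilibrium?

35.6, 26.7

Expanding Mika's payoff: 89a_M + 2a_Ra_M − 2a_M².
∂π/∂a_M = 89 + 2a_R − 4a_M = 0, so a_M = 22.25 + 0.5a_R.
Likewise for Ravi: a_R = 89/6 + (1/3)a_M.
Solving the two reaction functions simultaneously: (1 − (0.5)(1/3))a_M = 22.25 + 0.5·(89/6), so (5/6)a_M = 89/3 and a_M = 35.6.
Then a_R = 89/6 + (1/3)·35.6 = 26.7.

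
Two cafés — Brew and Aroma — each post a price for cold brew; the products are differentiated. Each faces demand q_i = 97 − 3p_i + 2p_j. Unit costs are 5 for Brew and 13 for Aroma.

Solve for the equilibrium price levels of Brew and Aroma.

29.5, 32.5

Brew's profit: π = (p_{Brew} − 5)(97 − 3p_{Brew} + 2p_{Aroma}).
∂π/∂p_{Brew} = 112 − 6p_{Brew} + 2p_{Aroma} = 0 ⇒ p_{Brew} = 56/3 + (1/3)p_{Aroma}.
Similarly p_{Aroma} = 68/3 + (1/3)p_{Brew}.
Substituting the second reaction function into the first: p_{Brew} = 56/3 + (1/3)(68/3 + (1/3)p_{Brew}), which gives (8/9)p_{Brew} = 236/9 ⇒ p_{Brew} = 29.5.
Then p_{Aroma} = 68/3 + (1/3)·29.5 = 32.5.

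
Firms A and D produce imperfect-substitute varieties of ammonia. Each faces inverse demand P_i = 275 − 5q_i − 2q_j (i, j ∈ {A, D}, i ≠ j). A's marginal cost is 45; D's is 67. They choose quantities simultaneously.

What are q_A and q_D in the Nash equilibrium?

Firm A's profit: π = q_A(275 − 5q_A − 2q_D) − 45q_A.
∂π/∂q_A = 230 − 10q_A − 2q_D = 0 ⇒ q_A = 23 − 0.2q_D.
Similarly q_D = 20.8 − 0.2q_A.
Substituting the second reaction function into the first: q_A = 23 − 0.2(20.8 − 0.2q_A), which gives 0.96q_A = 18.84 ⇒ q_A = 19.625.
Then q_D = 20.8 − 0.2·19.625 = 16.875.

19.625, 16.875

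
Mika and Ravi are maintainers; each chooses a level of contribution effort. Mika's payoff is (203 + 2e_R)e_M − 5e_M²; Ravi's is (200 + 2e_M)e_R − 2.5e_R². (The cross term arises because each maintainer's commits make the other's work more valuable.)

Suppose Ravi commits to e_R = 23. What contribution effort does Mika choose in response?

24.9

Expanding Mika's payoff: 203e_M + 2e_Re_M − 5e_M².
∂π/∂e_M = 203 + 2e_R − 10e_M = 0, so e_M = 20.3 + 0.2e_R.
At e_R = 23: e_M = 20.3 + 0.2·23 = 24.9.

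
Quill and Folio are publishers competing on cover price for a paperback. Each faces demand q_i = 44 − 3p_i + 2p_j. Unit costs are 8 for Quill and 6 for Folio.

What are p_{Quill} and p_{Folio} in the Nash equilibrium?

16.625, 15.875

Quill's profit: π = (p_{Quill} − 8)(44 − 3p_{Quill} + 2p_{Folio}).
∂π/∂p_{Quill} = 68 − 6p_{Quill} + 2p_{Folio} = 0 ⇒ p_{Quill} = 34/3 + (1/3)p_{Folio}.
Similarly p_{Folio} = 31/3 + (1/3)p_{Quill}.
Solving the two reaction functions simultaneously: (1 − (1/3)(1/3))p_{Quill} = 34/3 + (1/3)·(31/3), so (8/9)p_{Quill} = 133/9 and p_{Quill} = 16.625.
Then p_{Folio} = 31/3 + (1/3)·16.625 = 15.875.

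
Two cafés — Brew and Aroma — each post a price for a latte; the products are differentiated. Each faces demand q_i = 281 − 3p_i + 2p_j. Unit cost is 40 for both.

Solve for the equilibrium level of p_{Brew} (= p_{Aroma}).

Brew's profit: π = (p_{Brew} − 40)(281 − 3p_{Brew} + 2p_{Aroma}).
∂π/∂p_{Brew} = 401 − 6p_{Brew} + 2p_{Aroma} = 0 ⇒ p_{Brew} = 401/6 + (1/3)p_{Aroma}.
Setting p_{Brew} = p_{Aroma} in the reaction function: p_{Brew} = 401/6 + (1/3)p_{Brew}, so p_{Brew} = (401/6) / (2/3) = 100.25.

100.25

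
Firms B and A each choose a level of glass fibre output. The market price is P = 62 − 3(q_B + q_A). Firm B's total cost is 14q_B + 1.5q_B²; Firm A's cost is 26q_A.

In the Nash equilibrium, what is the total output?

8

Firm B's profit: π = q_B(62 − 3(q_B + q_A)) − 14q_B − 1.5q_B².
∂π/∂q_B = 48 − 9q_B − 3q_A = 0, so q_B = 16/3 − (1/3)q_A.
For A: ∂π/∂q_A = 36 − 6q_A − 3q_B = 0 ⇒ q_A = 6 − 0.5q_B.
Plugging q_A into B's best response: q_B = 16/3 − (1/3)(6 − 0.5q_B) ⇒ (5/6)q_B = 10/3, so q_B = 4.
Then q_A = 6 − 0.5·4 = 4.
Total output: 4 + 4 = 8.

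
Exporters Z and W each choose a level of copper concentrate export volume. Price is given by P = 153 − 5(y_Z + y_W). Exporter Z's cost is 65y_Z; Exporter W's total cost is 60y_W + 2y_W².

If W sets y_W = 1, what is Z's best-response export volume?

Exporter Z's profit: π = y_Z(153 − 5(y_Z + y_W)) − 65y_Z.
∂π/∂y_Z = 88 − 10y_Z − 5y_W = 0, so y_Z = 8.8 − 0.5y_W.
At y_W = 1: y_Z = 8.8 − 0.5·1 = 8.3.

8.3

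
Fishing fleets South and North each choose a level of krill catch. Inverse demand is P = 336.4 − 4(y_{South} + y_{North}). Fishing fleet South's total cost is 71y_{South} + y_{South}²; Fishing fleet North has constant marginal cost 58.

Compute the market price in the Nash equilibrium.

165.65

Fishing fleet South's profit: π = y_{South}(336.4 − 4(y_{South} + y_{North})) − 71y_{South} − y_{South}².
∂π/∂y_{South} = 265.4 − 10y_{South} − 4y_{North} = 0, so y_{South} = 26.54 − 0.4y_{North}.
For North: ∂π/∂y_{North} = 278.4 − 8y_{North} − 4y_{South} = 0 ⇒ y_{North} = 34.8 − 0.5y_{South}.
Solving the two reaction functions simultaneously: (1 − (−0.4)(−0.5))y_{South} = 26.54 − 0.4·34.8, so 0.8y_{South} = 12.62 and y_{South} = 15.775.
Then y_{North} = 34.8 − 0.5·15.775 = 26.9125.
Equilibrium price: P = 336.4 − 4·42.6875 = 165.65.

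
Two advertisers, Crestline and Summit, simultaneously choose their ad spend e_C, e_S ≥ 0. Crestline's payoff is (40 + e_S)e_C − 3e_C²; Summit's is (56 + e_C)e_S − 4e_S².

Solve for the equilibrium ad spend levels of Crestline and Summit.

Expanding Crestline's payoff: 40e_C + e_Se_C − 3e_C².
∂π/∂e_C = 40 + e_S − 6e_C = 0, so e_C = 20/3 + (1/6)e_S.
Likewise for Summit: e_S = 7 + 0.125e_C.
Plugging e_S into Crestline's best response: e_C = 20/3 + (1/6)(7 + 0.125e_C) ⇒ (47/48)e_C = 47/6, so e_C = 8.
Then e_S = 7 + 0.125·8 = 8.

8, 8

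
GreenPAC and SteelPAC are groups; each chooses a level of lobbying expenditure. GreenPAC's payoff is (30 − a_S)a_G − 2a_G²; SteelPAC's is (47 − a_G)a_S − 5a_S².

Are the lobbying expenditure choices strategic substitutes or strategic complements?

Expanding GreenPAC's payoff: 30a_G − a_Sa_G − 2a_G².
∂π/∂a_G = 30 − a_S − 4a_G = 0, so a_G = 7.5 − 0.25a_S.
The best-response slope da_G/da_S = −0.25 < 0: the reaction function is downward-sloping, so the choices are strategic substitutes.

strategic substitutes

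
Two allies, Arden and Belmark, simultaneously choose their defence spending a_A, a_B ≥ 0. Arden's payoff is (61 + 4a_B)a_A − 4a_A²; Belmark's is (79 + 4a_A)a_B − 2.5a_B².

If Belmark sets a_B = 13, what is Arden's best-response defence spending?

Expanding Arden's payoff: 61a_A + 4a_Ba_A − 4a_A².
∂π/∂a_A = 61 + 4a_B − 8a_A = 0, so a_A = 7.625 + 0.5a_B.
At a_B = 13: a_A = 7.625 + 0.5·13 = 14.125.

14.125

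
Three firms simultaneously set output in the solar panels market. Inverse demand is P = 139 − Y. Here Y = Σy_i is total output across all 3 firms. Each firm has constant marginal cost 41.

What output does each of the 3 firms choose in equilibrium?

24.5

A representative firm's profit is π_i = y_i(139 − Y) − 41y_i, with Y = y_i + Σ_{j≠i} y_j.
First-order condition: 98 − 2y_i − Σ_{j≠i} y_j = 0.
With identical firms, set every y_j = y: then 98 − 2y − 2y = 0, i.e. y = 98/4 = 24.5.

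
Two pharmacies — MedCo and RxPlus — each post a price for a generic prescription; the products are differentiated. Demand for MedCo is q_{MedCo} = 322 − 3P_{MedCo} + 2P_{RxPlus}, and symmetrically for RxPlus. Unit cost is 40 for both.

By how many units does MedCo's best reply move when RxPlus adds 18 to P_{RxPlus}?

6

MedCo's profit: π = (P_{MedCo} − 40)(322 − 3P_{MedCo} + 2P_{RxPlus}).
∂π/∂P_{MedCo} = 442 − 6P_{MedCo} + 2P_{RxPlus} = 0 ⇒ P_{MedCo} = 221/3 + (1/3)P_{RxPlus}.
The reaction-function slope is 1/3, so an 18-unit rise in P_{RxPlus} moves P_{MedCo} by 1/3 × 18 = 6. MedCo's best response rises — the actions are strategic complements.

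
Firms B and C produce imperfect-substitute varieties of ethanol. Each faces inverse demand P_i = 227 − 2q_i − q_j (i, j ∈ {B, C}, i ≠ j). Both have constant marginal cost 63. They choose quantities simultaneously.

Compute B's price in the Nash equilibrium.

Firm B's profit: π = q_B(227 − 2q_B − q_C) − 63q_B.
∂π/∂q_B = 164 − 4q_B − q_C = 0 ⇒ q_B = 41 − 0.25q_C.
Setting q_B = q_C in the reaction function: q_B = 41 − 0.25q_B, so q_B = 41 / 1.25 = 32.8.
P_B = 227 − 2·32.8 − 32.8 = 128.6.

128.6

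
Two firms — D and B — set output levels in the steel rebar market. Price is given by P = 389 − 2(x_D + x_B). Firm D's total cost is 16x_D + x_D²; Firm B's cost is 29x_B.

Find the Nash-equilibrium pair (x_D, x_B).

Firm D's profit: π = x_D(389 − 2(x_D + x_B)) − 16x_D − x_D².
∂π/∂x_D = 373 − 6x_D − 2x_B = 0, so x_D = 373/6 − (1/3)x_B.
For B: ∂π/∂x_B = 360 − 4x_B − 2x_D = 0 ⇒ x_B = 90 − 0.5x_D.
Substituting the second reaction function into the first: x_D = 373/6 − (1/3)(90 − 0.5x_D), which gives (5/6)x_D = 193/6 ⇒ x_D = 38.6.
Then x_B = 90 − 0.5·38.6 = 70.7.

38.6, 70.7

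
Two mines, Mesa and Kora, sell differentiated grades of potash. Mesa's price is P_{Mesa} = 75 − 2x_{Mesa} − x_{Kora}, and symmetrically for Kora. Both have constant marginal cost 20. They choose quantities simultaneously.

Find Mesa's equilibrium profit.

Mine Mesa's profit: π = x_{Mesa}(75 − 2x_{Mesa} − x_{Kora}) − 20x_{Mesa}.
∂π/∂x_{Mesa} = 55 − 4x_{Mesa} − x_{Kora} = 0 ⇒ x_{Mesa} = 13.75 − 0.25x_{Kora}.
The game is symmetric, so in equilibrium x_{Kora} = x_{Mesa}: the reaction function gives 1.25x_{Mesa} = 13.75, hence x_{Mesa} = 11.
P_{Mesa} = 75 − 2·11 − 11 = 42.
Profit = (42 − 20)·11 = 242.

242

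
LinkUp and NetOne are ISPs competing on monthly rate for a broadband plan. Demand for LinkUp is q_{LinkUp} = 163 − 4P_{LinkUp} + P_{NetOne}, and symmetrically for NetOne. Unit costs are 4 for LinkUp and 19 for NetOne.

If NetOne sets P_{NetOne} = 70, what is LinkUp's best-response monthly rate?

31.125

LinkUp's profit: π = (P_{LinkUp} − 4)(163 − 4P_{LinkUp} + P_{NetOne}).
∂π/∂P_{LinkUp} = 179 − 8P_{LinkUp} + P_{NetOne} = 0 ⇒ P_{LinkUp} = 22.375 + 0.125P_{NetOne}.
At P_{NetOne} = 70: P_{LinkUp} = 22.375 + 0.125·70 = 31.125.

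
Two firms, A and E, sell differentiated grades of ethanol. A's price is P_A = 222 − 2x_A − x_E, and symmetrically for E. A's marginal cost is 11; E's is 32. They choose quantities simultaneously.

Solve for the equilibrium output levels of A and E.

43.6, 36.6

Firm A's profit: π = x_A(222 − 2x_A − x_E) − 11x_A.
∂π/∂x_A = 211 − 4x_A − x_E = 0 ⇒ x_A = 52.75 − 0.25x_E.
Similarly x_E = 47.5 − 0.25x_A.
Solving the two reaction functions simultaneously: (1 − (−0.25)(−0.25))x_A = 52.75 − 0.25·47.5, so 0.9375x_A = 40.875 and x_A = 43.6.
Then x_E = 47.5 − 0.25·43.6 = 36.6.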